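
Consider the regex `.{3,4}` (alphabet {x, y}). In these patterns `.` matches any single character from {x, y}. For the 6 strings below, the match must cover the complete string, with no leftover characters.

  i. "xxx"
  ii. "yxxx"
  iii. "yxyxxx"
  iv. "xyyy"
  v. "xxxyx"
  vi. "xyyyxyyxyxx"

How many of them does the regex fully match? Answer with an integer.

3

i → match
ii → match
iii → no match
iv → match
v → no match
vi → no match
Total matched: 3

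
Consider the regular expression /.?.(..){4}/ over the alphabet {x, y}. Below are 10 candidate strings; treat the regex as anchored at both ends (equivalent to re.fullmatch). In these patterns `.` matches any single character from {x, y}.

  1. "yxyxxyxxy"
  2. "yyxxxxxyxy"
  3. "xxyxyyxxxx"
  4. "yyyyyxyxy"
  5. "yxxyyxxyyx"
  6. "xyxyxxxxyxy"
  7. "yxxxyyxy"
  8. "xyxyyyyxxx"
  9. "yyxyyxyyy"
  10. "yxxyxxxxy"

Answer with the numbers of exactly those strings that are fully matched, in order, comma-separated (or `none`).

1, 2, 3, 4, 5, 8, 9, 10

1. "yxyxxyxxy" → match
2. "yyxxxxxyxy" → match
3. "xxyxyyxxxx" → match
4. "yyyyyxyxy" → match
5. "yxxyyxxyyx" → match
6. "xyxyxxxxyxy" → no match
7. "yxxxyyxy" → no match
8. "xyxyyyyxxx" → match
9. "yyxyyxyyy" → match
10. "yxxyxxxxy" → match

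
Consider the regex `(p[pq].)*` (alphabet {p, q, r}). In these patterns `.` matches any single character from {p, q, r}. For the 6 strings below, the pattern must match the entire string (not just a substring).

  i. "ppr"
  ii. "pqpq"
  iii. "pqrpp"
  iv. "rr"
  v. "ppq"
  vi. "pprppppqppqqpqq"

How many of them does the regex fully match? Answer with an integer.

3

i → match
ii → no match
iii → no match
iv → no match
v → match
vi → match
Total matched: 3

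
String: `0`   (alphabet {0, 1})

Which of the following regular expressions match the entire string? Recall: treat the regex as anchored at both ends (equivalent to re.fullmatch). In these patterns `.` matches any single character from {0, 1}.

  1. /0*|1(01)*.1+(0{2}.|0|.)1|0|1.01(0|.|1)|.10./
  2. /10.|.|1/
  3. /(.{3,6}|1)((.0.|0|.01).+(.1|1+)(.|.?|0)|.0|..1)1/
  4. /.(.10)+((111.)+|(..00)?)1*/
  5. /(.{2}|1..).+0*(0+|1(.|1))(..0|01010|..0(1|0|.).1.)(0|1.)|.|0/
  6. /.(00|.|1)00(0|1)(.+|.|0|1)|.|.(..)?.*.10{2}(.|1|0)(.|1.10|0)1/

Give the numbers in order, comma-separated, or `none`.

1 → match
2 → match
3 → no match — must end with `1`
4 → no match
5 → match
6 → match

1, 2, 5, 6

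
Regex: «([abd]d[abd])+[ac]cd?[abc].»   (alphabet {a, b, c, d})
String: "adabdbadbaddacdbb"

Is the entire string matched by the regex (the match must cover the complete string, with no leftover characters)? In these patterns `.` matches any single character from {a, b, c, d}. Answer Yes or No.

Yes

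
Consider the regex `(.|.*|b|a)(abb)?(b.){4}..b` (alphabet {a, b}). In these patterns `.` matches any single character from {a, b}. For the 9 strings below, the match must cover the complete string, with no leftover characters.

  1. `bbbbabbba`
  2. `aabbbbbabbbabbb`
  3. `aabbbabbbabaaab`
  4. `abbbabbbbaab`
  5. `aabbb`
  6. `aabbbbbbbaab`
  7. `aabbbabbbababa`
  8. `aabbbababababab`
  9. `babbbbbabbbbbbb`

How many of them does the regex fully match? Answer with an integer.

5

1 → no match — must end with `b`
2 → match
3 → match
4 → match
5 → no match
6 → no match
7 → no match — must end with `b`
8 → match
9 → match
Total matched: 5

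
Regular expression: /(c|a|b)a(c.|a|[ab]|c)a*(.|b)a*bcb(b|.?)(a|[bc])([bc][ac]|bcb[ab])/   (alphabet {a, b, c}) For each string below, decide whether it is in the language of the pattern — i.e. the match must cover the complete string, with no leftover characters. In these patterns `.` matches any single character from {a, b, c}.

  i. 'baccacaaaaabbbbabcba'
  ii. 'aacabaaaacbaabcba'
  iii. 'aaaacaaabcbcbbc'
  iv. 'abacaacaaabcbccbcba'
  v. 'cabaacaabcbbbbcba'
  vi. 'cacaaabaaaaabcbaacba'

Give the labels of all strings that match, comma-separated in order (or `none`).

i → no match
ii → no match
iii → match
iv → no match
v → match
vi → no match

iii, v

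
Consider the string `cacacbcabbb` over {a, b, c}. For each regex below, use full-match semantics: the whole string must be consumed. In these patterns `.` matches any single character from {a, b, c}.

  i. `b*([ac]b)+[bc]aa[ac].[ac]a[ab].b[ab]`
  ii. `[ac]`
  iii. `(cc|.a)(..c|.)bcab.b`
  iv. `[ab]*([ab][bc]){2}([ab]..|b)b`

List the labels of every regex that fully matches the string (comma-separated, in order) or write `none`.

iii

i → no match
ii → no match
iii → match
iv → no match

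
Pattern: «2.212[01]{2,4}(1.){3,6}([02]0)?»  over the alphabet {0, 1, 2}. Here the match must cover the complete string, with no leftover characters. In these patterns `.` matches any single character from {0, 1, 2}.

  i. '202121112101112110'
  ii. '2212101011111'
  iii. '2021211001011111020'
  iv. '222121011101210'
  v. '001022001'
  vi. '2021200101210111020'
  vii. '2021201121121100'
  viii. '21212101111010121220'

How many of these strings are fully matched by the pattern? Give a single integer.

i → no match
ii → no match
iii → match
iv → match
v → no match — must start with '2'
vi → match
vii → no match
viii → match
Total matched: 4

4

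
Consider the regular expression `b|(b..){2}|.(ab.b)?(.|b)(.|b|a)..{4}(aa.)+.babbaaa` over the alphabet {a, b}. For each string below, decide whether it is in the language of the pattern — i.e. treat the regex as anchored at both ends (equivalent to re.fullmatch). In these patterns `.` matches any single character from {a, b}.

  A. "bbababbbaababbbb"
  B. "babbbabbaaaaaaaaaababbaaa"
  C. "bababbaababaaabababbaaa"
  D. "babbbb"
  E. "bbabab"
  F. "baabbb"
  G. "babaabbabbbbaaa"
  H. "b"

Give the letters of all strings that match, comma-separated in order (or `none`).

B, C, D, E, F, H

A → no match
B → match
C → match
D → match
E → match
F → match
G → no match
H → match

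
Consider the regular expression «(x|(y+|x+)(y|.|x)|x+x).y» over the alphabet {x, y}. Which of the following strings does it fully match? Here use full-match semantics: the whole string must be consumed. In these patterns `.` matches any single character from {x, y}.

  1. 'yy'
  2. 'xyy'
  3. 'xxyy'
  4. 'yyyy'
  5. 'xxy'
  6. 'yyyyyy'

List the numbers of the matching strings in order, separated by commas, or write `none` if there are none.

1. 'yy' → no match
2. 'xyy' → match
3. 'xxyy' → match
4. 'yyyy' → match
5. 'xxy' → match
6. 'yyyyyy' → match

2, 3, 4, 5, 6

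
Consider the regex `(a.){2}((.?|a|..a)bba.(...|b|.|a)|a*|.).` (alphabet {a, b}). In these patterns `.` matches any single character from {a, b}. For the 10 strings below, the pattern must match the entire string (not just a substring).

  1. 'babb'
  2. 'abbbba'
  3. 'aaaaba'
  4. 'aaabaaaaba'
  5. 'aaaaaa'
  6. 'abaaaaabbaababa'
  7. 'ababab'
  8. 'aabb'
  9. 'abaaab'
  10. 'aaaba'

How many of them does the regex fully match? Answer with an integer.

1. 'babb' → no match — must start with 'a'
2. 'abbbba' → no match
3. 'aaaaba' → match
4. 'aaabaaaaba' → no match
5. 'aaaaaa' → match
6 → match
7. 'ababab' → match
8. 'aabb' → no match
9. 'abaaab' → match
10. 'aaaba' → match
Total matched: 6

6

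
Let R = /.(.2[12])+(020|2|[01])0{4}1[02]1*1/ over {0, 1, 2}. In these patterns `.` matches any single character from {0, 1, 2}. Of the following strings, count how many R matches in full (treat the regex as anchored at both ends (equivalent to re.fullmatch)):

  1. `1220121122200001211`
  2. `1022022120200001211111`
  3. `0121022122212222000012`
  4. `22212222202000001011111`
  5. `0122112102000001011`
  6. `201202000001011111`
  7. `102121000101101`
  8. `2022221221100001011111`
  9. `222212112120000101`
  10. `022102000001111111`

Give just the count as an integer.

2

1 → no match
2 → no match
3 → no match — must end with `1`
4 → no match
5 → no match
6 → no match
7 → no match
8 → match
9 → match
10 → no match
Total matched: 2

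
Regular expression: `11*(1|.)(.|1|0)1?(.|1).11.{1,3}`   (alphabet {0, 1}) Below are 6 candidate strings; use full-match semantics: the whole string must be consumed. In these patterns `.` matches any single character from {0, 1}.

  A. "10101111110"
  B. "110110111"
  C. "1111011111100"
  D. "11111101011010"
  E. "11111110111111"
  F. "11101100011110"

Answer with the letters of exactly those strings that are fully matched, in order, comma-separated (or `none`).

B, C, D, E

A → no match
B → match
C → match
D → match
E → match
F → no match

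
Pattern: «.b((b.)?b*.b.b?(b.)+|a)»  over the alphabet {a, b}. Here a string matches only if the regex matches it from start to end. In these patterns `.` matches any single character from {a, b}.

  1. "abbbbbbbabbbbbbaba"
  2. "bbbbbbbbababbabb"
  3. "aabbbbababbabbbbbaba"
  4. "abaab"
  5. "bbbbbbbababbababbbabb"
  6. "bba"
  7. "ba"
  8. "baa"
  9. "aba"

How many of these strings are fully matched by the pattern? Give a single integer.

1 → match
2 → match
3 → no match
4. "abaab" → no match
5 → match
6. "bba" → match
7. "ba" → no match
8. "baa" → no match
9. "aba" → match
Total matched: 5

5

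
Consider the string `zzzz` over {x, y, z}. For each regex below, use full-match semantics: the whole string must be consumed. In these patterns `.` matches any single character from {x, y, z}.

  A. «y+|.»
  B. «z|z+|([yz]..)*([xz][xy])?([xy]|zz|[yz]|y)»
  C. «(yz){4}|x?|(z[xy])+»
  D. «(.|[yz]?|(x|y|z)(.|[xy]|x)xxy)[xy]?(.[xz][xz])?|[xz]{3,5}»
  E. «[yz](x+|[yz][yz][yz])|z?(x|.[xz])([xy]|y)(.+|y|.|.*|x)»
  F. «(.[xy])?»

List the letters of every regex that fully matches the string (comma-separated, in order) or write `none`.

A → no match
B → match
C → no match
D → match
E → match
F → no match

B, D, E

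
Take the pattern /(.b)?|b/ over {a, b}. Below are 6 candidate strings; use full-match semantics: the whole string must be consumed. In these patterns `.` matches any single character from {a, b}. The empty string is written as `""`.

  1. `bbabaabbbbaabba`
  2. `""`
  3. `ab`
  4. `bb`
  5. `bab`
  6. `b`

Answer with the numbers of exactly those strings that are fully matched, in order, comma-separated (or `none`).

2, 3, 4, 6

1 → no match
2 → match
3 → match
4 → match
5 → no match
6 → match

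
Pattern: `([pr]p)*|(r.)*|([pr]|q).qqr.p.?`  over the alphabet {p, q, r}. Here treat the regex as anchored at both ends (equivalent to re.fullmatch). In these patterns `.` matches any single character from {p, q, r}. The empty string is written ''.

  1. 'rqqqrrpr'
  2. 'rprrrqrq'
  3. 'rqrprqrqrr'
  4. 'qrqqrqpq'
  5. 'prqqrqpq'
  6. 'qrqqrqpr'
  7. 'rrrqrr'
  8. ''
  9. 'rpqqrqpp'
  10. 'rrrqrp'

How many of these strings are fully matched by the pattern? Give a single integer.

10

1 → match
2 → match
3 → match
4 → match
5 → match
6 → match
7 → match
8 → match
9 → match
10 → match
Total matched: 10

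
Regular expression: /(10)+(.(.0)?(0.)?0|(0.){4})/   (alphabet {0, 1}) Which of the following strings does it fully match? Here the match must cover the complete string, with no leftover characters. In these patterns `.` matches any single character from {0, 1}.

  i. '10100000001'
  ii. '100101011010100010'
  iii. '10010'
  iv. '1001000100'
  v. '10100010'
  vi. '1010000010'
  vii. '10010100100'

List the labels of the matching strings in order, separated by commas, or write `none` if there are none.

iv, v, vi

i → no match
ii → no match
iii → no match
iv → match
v → match
vi → match
vii → no match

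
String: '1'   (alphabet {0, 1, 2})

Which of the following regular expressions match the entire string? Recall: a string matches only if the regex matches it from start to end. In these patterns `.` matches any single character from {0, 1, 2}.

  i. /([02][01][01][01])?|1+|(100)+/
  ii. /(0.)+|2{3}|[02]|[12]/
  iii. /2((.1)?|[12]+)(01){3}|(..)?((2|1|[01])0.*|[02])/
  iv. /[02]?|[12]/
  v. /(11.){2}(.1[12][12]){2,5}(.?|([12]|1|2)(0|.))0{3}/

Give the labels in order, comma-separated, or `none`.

i, ii, iv

i → match
ii → match
iii → no match
iv → match
v → no match — must start with '11'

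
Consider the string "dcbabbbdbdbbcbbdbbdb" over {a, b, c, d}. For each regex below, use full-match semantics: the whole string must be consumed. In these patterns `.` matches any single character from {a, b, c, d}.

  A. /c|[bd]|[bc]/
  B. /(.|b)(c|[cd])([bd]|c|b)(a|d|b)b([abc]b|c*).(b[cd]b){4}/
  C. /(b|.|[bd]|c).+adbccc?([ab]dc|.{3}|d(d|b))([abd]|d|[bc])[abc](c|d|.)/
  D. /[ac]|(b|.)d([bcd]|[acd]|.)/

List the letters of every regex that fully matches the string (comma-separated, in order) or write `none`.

B

A → no match
B → match
C → no match
D → no match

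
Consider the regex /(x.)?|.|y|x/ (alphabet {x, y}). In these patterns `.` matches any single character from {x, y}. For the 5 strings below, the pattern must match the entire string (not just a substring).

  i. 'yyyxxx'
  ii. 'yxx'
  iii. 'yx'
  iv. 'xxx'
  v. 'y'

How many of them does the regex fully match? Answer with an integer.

i → no match
ii → no match
iii → no match
iv → no match
v → match
Total matched: 1

1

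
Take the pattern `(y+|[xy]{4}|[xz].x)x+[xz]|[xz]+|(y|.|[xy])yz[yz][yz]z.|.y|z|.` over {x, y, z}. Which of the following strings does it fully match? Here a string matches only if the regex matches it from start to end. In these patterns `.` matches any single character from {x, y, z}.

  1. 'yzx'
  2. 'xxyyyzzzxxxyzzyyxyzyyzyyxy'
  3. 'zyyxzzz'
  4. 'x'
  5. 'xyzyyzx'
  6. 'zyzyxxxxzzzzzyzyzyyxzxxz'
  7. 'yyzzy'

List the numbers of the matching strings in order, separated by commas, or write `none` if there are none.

4, 5

1. 'yzx' → no match
2 → no match
3. 'zyyxzzz' → no match
4. 'x' → match
5. 'xyzyyzx' → match
6 → no match
7. 'yyzzy' → no match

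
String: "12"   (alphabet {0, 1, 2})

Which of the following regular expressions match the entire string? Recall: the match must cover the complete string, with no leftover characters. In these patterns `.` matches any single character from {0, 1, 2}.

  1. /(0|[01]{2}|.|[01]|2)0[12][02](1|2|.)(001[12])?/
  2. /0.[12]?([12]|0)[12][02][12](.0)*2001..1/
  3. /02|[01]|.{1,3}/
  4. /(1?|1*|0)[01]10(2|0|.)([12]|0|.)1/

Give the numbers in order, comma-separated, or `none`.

3

1 → no match
2 → no match — must start with "0"
3 → match
4 → no match — must end with "1"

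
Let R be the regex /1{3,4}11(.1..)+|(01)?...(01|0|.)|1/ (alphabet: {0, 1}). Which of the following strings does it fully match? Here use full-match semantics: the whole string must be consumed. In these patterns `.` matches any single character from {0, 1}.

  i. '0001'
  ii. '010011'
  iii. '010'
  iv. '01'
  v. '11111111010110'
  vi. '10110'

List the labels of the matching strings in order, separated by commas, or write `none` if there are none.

i → match
ii → match
iii → no match
iv → no match
v → match
vi → no match

i, ii, v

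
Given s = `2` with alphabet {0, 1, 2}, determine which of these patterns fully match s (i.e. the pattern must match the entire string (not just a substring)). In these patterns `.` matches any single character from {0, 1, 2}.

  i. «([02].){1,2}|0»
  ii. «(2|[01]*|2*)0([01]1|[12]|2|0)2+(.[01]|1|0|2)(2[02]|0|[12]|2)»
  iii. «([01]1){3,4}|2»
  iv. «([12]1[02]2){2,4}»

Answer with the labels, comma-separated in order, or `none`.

i → no match
ii → no match
iii → match
iv → no match

iii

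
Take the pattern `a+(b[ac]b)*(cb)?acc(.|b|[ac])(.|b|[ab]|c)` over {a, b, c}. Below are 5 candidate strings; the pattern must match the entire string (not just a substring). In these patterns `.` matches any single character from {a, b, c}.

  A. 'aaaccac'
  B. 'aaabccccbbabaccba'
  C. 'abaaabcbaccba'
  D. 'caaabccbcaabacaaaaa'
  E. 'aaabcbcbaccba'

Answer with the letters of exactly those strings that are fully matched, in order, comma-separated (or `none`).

A → match
B → no match
C → no match
D → no match — must start with 'a'
E → match

A, E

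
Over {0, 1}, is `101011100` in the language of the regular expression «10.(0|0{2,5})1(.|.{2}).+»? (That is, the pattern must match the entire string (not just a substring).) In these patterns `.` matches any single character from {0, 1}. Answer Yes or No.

Yes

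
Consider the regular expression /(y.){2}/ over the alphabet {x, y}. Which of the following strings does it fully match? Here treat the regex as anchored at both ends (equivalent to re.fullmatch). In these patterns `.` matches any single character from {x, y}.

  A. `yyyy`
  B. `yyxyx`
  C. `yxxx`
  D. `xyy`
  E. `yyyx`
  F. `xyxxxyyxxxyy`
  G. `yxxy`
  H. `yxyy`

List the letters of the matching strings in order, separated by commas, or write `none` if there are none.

A. `yyyy` → match
B. `yyxyx` → no match
C. `yxxx` → no match
D. `xyy` → no match — must start with `y`
E. `yyyx` → match
F. `xyxxxyyxxxyy` → no match — must start with `y`
G. `yxxy` → no match
H. `yxyy` → match

A, E, H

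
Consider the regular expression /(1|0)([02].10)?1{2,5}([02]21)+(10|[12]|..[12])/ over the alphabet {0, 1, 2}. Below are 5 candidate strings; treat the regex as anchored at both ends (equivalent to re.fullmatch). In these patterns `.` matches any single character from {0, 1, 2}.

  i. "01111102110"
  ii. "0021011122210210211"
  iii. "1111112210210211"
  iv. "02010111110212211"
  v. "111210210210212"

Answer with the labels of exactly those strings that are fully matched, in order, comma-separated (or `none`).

i → match
ii → no match
iii → match
iv → match
v → no match

i, iii, iv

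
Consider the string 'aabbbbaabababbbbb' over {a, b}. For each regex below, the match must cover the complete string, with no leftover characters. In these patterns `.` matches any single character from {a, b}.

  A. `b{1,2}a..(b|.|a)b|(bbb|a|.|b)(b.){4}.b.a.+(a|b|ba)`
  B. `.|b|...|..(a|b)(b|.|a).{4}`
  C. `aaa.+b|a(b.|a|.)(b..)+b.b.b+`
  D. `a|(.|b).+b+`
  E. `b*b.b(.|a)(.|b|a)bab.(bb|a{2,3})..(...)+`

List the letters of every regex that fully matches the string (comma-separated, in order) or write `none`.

C, D

A → no match
B → no match
C → match
D → match
E → no match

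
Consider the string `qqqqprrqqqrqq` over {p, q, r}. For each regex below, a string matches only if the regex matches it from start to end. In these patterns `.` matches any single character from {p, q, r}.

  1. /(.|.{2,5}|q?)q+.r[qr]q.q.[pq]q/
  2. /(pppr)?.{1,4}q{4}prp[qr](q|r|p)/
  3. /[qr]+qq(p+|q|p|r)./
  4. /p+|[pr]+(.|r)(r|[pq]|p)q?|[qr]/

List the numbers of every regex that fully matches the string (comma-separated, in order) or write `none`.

1 → match
2 → no match
3 → no match
4 → no match

1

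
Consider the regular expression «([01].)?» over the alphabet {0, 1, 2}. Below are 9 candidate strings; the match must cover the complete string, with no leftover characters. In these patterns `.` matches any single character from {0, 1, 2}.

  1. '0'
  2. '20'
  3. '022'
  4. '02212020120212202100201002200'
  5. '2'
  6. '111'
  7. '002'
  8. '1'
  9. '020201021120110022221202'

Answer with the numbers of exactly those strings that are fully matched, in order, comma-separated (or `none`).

none

1. '0' → no match
2. '20' → no match
3. '022' → no match
4 → no match
5. '2' → no match
6. '111' → no match
7. '002' → no match
8. '1' → no match
9 → no match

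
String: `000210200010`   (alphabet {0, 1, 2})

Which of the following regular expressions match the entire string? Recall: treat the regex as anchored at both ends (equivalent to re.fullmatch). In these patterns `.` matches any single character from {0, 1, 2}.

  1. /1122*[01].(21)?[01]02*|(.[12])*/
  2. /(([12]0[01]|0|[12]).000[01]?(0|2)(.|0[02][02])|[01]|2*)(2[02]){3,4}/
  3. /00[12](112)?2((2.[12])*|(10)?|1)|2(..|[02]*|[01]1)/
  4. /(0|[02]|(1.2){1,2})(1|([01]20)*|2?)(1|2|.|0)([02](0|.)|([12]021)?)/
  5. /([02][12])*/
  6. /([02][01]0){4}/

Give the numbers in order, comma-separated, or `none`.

6

1 → no match
2 → no match
3 → no match
4 → no match
5 → no match
6 → match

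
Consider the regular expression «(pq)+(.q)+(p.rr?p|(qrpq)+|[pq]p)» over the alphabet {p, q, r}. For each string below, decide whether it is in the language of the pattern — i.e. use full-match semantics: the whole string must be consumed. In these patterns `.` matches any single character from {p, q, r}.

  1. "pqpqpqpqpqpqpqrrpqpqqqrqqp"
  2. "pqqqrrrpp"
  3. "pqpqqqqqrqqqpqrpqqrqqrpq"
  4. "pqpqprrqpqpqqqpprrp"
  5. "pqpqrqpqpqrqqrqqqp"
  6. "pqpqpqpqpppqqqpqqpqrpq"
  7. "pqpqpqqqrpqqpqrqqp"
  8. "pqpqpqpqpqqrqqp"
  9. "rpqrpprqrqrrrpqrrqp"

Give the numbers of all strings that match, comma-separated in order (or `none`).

none

1 → no match
2 → no match
3 → no match
4 → no match
5 → no match
6 → no match
7 → no match
8 → no match
9 → no match — must start with "pq"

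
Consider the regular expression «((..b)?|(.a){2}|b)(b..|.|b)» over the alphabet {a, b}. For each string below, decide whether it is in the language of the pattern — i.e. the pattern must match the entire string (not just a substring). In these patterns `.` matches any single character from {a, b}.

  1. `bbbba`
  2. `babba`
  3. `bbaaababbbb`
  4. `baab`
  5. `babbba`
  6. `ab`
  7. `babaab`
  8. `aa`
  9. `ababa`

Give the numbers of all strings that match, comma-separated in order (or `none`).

5

1 → no match
2 → no match
3 → no match
4 → no match
5 → match
6 → no match
7 → no match
8 → no match
9 → no match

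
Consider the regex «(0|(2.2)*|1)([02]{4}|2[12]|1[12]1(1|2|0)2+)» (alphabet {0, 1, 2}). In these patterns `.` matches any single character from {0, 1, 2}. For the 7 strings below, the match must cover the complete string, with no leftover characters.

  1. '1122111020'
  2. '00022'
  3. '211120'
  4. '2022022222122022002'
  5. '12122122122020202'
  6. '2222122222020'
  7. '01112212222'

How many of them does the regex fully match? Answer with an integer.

3

1 → no match
2 → match
3 → no match
4 → match
5 → no match
6 → match
7 → no match
Total matched: 3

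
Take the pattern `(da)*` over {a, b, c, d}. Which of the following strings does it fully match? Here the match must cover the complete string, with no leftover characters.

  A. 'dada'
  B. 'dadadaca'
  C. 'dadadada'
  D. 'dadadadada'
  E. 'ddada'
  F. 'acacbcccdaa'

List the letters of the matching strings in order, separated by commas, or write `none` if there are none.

A → match
B → no match
C → match
D → match
E → no match
F → no match

A, C, D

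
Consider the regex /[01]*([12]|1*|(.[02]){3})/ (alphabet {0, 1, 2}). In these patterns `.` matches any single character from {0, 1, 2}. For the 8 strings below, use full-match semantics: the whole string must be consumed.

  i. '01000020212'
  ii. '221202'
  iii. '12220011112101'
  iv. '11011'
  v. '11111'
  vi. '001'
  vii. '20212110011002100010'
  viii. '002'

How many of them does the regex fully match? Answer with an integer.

6

i → match
ii → match
iii → no match
iv → match
v → match
vi → match
vii → no match
viii → match
Total matched: 6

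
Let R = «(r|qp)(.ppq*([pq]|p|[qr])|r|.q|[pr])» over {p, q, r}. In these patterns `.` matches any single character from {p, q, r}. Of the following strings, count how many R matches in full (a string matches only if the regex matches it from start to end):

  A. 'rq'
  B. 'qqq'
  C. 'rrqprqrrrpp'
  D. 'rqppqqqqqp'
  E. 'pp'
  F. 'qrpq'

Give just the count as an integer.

1

A → no match
B → no match
C → no match
D → match
E → no match
F → no match
Total matched: 1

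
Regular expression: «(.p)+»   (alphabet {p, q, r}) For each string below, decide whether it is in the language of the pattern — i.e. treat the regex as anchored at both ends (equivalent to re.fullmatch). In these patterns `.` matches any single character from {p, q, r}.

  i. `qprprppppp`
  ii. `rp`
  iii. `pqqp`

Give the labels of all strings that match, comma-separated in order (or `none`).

i → match
ii → match
iii → no match

i, ii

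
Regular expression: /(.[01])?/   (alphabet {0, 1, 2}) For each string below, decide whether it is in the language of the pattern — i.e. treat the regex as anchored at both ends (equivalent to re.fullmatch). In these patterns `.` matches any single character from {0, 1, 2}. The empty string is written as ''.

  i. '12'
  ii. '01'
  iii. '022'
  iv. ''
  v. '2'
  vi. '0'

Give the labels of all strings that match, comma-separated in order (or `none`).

ii, iv

i → no match
ii → match
iii → no match
iv → match
v → no match
vi → no match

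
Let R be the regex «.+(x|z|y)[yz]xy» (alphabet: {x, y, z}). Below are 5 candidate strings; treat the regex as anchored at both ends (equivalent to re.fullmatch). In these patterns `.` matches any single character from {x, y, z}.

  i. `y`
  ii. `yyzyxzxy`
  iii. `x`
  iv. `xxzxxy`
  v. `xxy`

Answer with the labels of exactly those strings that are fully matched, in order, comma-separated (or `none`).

i. `y` → no match — must end with `xy`
ii. `yyzyxzxy` → match
iii. `x` → no match — must end with `xy`
iv. `xxzxxy` → no match
v. `xxy` → no match

ii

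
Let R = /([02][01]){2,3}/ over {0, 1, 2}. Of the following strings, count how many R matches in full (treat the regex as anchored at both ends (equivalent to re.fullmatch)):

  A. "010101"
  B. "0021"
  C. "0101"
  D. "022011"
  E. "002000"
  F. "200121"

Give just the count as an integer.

5

A. "010101" → match
B. "0021" → match
C. "0101" → match
D. "022011" → no match
E. "002000" → match
F. "200121" → match
Total matched: 5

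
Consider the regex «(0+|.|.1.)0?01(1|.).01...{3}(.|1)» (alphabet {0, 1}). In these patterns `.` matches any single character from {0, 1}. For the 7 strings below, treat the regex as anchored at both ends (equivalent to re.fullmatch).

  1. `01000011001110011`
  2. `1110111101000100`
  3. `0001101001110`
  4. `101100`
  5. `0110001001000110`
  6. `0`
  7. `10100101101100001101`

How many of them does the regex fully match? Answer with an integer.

1 → no match
2 → no match
3 → no match
4 → no match
5 → no match
6 → no match
7 → no match
Total matched: 0

0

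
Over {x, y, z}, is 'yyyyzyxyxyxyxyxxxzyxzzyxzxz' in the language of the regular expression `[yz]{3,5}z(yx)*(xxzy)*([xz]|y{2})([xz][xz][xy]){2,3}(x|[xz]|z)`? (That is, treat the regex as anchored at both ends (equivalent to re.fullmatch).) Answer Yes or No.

Yes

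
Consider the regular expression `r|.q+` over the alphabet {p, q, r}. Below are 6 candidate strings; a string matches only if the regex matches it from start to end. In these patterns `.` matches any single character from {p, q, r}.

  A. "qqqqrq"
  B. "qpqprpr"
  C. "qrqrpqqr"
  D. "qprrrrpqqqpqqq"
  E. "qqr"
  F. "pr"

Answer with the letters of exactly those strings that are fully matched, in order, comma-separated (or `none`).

A. "qqqqrq" → no match
B. "qpqprpr" → no match
C. "qrqrpqqr" → no match
D → no match
E. "qqr" → no match
F. "pr" → no match

none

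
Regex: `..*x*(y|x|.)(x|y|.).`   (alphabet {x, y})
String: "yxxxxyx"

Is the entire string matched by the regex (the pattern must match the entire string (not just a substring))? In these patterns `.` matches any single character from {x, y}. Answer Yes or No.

Yes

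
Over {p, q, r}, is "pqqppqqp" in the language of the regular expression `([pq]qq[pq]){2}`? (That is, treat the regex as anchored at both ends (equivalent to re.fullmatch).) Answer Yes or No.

Yes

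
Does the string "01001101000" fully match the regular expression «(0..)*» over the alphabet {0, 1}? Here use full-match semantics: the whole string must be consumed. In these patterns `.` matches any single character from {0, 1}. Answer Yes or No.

No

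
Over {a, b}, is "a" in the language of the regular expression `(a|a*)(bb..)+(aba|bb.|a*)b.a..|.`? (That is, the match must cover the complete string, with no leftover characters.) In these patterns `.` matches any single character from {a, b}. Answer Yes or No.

Yes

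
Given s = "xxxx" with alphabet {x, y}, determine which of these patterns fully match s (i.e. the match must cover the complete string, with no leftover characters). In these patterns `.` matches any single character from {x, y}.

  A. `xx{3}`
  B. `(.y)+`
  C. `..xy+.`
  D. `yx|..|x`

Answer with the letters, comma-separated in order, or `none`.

A

A → match
B → no match — must end with "y"
C → no match
D → no match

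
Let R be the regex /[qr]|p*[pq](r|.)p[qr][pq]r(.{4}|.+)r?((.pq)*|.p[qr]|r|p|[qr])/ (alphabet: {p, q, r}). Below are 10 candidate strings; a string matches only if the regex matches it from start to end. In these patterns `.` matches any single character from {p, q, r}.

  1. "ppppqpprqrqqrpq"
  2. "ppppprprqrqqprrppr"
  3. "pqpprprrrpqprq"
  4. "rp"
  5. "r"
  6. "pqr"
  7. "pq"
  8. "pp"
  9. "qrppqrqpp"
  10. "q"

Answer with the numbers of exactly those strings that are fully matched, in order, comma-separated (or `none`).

1 → match
2 → match
3 → match
4 → no match
5 → match
6 → no match
7 → no match
8 → no match
9 → no match
10 → match

1, 2, 3, 5, 10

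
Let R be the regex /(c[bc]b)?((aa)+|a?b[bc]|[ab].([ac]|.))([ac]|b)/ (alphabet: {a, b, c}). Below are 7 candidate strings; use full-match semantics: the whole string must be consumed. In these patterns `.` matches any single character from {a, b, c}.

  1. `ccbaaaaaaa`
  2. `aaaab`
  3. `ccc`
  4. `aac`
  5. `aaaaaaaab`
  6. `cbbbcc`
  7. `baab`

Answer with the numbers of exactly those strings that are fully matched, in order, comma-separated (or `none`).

1 → match
2 → match
3 → no match
4 → match
5 → match
6 → match
7 → match

1, 2, 4, 5, 6, 7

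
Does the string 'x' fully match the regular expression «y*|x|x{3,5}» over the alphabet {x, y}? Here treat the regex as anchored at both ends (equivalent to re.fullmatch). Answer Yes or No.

Yes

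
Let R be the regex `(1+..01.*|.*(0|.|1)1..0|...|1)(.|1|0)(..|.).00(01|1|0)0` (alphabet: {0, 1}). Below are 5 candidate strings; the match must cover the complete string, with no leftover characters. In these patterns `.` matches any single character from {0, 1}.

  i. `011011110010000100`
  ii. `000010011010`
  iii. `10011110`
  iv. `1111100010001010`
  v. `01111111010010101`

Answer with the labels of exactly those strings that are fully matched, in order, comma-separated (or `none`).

i → no match
ii → no match
iii → no match
iv → no match
v → no match — must end with `0`

none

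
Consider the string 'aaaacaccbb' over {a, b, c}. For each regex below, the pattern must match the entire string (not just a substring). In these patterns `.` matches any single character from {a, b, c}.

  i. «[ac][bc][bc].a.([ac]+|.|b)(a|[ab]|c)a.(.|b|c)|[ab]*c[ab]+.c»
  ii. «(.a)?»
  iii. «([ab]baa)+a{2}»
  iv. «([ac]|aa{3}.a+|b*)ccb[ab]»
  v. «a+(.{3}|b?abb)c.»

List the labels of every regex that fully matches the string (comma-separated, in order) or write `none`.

iv

i → no match
ii → no match
iii → no match — must end with 'a'
iv → match
v → no match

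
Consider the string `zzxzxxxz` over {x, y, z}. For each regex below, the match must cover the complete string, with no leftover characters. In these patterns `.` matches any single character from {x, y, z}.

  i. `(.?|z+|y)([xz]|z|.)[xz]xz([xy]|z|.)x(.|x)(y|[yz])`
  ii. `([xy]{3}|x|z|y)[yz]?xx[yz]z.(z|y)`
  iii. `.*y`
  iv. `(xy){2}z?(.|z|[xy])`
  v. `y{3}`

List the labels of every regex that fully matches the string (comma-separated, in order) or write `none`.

i → match
ii → no match
iii → no match — must end with `y`
iv → no match — must start with `xy`
v → no match — must start with `y`

i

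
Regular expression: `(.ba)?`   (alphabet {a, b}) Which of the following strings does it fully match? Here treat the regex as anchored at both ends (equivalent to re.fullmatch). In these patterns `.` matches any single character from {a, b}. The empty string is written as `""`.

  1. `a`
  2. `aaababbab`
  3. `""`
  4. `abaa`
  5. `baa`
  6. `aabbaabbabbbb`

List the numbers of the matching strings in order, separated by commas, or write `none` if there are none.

3

1 → no match
2 → no match
3 → match
4 → no match
5 → no match
6 → no match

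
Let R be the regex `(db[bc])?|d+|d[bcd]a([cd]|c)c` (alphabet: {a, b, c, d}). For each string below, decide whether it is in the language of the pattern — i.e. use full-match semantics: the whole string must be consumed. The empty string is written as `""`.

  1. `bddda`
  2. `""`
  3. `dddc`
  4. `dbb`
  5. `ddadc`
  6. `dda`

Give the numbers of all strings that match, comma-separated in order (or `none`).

1 → no match
2 → match
3 → no match
4 → match
5 → match
6 → no match

2, 4, 5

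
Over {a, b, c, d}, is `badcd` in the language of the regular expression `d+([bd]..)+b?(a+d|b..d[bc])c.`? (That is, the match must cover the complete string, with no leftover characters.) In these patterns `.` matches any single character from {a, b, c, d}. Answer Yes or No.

Every match must start with `d`, but `badcd` does not.

No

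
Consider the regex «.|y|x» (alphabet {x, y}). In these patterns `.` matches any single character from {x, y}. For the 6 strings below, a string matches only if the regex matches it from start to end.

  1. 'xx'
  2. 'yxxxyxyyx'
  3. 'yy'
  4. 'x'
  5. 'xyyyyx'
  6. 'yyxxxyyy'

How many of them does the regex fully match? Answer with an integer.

1. 'xx' → no match
2. 'yxxxyxyyx' → no match
3. 'yy' → no match
4. 'x' → match
5. 'xyyyyx' → no match
6. 'yyxxxyyy' → no match
Total matched: 1

1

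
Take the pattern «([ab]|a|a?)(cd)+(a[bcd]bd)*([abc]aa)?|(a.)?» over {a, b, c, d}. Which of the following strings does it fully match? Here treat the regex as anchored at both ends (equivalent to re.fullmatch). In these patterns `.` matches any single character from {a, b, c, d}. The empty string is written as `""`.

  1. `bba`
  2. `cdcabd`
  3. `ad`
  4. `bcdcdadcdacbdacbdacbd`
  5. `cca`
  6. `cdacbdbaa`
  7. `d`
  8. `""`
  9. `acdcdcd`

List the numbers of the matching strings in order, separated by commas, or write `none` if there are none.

3, 6, 8, 9

1. `bba` → no match
2. `cdcabd` → no match
3. `ad` → match
4 → no match
5. `cca` → no match
6. `cdacbdbaa` → match
7. `d` → no match
8. `""` → match
9. `acdcdcd` → match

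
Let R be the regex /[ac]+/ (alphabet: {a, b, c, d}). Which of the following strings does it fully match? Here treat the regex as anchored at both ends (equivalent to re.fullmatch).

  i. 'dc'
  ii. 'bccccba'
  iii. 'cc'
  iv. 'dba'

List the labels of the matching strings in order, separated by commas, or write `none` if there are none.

iii

i → no match
ii → no match
iii → match
iv → no match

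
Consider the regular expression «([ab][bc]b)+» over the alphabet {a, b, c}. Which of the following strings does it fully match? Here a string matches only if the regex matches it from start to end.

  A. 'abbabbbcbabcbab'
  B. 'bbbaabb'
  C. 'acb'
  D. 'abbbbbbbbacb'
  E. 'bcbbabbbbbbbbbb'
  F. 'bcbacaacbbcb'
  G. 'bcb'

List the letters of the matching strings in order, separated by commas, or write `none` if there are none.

A → no match
B. 'bbbaabb' → no match
C. 'acb' → match
D. 'abbbbbbbbacb' → match
E → no match
F. 'bcbacaacbbcb' → no match
G. 'bcb' → match

C, D, G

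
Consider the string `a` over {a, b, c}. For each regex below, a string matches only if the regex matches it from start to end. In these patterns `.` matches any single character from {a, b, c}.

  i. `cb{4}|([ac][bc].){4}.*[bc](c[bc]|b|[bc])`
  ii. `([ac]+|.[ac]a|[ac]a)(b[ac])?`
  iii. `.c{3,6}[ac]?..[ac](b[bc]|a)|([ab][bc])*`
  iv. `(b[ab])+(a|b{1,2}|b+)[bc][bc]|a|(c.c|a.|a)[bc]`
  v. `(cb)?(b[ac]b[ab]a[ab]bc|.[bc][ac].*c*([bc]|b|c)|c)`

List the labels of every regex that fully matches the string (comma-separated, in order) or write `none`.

i → no match
ii → match
iii → no match
iv → match
v → no match

ii, iv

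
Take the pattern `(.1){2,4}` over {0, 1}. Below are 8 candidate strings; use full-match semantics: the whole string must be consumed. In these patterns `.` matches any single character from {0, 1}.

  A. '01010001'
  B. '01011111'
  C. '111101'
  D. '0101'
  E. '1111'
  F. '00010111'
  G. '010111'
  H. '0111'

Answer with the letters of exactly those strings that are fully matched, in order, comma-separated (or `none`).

A. '01010001' → no match
B. '01011111' → match
C. '111101' → match
D. '0101' → match
E. '1111' → match
F. '00010111' → no match
G. '010111' → match
H. '0111' → match

B, C, D, E, G, H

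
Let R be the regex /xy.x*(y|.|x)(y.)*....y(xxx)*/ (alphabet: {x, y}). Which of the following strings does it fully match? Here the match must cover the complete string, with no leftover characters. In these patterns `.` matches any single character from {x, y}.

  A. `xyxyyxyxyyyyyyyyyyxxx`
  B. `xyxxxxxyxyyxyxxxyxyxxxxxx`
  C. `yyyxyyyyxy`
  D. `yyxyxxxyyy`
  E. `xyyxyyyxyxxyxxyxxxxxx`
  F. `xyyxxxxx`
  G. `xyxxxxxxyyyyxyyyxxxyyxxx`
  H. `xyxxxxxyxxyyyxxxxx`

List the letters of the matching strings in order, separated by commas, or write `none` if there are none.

A → no match
B → no match
C → no match — must start with `xy`
D → no match — must start with `xy`
E → match
F → no match
G → no match
H → no match

E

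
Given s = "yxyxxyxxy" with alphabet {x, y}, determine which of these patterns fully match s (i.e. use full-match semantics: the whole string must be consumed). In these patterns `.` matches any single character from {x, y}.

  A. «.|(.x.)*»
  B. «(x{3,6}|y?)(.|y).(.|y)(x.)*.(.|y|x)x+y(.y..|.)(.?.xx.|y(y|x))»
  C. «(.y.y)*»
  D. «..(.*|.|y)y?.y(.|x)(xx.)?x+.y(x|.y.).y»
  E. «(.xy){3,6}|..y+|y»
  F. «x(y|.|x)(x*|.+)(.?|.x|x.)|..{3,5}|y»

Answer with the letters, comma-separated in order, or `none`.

A, E

A → match
B → no match
C → no match
D → no match
E → match
F → no match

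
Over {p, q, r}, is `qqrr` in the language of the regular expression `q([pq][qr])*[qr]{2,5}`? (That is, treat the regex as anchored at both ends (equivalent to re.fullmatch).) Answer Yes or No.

Yes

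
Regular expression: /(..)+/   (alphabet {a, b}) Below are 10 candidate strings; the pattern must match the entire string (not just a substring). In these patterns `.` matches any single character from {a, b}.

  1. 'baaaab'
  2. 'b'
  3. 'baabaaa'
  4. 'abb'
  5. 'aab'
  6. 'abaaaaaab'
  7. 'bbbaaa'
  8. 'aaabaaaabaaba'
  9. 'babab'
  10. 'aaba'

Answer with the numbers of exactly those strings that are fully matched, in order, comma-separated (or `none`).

1, 7, 10

1 → match
2 → no match
3 → no match
4 → no match
5 → no match
6 → no match
7 → match
8 → no match
9 → no match
10 → match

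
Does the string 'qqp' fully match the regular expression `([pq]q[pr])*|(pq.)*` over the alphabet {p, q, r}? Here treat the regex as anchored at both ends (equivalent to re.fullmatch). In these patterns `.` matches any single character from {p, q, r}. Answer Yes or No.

Yes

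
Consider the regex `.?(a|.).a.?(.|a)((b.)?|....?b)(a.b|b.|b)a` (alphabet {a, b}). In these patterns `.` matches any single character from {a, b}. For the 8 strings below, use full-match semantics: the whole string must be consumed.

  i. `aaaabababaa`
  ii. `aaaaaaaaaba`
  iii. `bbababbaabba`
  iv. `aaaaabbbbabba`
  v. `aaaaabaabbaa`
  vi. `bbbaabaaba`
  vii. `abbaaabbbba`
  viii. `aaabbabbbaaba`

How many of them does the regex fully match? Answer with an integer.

i → match
ii → no match
iii → match
iv → match
v → match
vi → match
vii → match
viii → match
Total matched: 7

7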